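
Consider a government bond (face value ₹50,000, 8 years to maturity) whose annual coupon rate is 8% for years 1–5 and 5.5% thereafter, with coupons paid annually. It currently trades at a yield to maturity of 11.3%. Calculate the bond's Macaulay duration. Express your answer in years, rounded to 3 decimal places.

5.974 years

Periodic yield y = 0.113. Discount each cash flow and weight by its year:
  t   CF        PV=CF/(1+0.113)^t    t·PV
  1     4,000.00     3,593.8904     3,593.8904
  2     4,000.00     3,229.0120     6,458.0241
  3     4,000.00     2,901.1788     8,703.5365
  4     4,000.00     2,606.6297    10,426.5187
  5     4,000.00     2,341.9853    11,709.9266
  6     2,750.00     1,446.6441     8,679.8648
  7     2,750.00     1,299.7701     9,098.3907
  8    52,750.00    22,400.6773   179,205.4182
  Σ                 39,819.7877   237,875.5699
Price P = Σ PV = 39,819.7877.
Macaulay duration = Σ(t·PV) / P = 237,875.5699 / 39,819.7877 = 5.97380 years.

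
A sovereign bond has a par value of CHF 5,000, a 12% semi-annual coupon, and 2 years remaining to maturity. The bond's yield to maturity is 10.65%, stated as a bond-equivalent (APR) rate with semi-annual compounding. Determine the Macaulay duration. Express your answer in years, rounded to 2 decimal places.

Periodic yield y = 0.05325. Discount each cash flow and weight by its period:
  t   CF        PV=CF/(1+0.05325)^t    t·PV
  1       300.00       284.8327       284.8327
  2       300.00       270.4321       540.8643
  3       300.00       256.7597       770.2791
  4     5,300.00     4,306.7533    17,227.0133
  Σ                  5,118.7778    18,822.9894
Price P = Σ PV = 5,118.7778.
Macaulay duration = Σ(t·PV) / P = 18,822.9894 / 5,118.7778 = 3.67724 half-year periods.
In years: 3.67724 / 2 = 1.83862 years.

1.84 years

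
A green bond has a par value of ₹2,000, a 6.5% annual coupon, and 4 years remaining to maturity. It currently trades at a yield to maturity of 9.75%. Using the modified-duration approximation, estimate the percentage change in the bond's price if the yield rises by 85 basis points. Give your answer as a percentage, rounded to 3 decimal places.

Periodic yield y = 0.0975. Modified duration first:
  t   CF        PV=CF/(1+0.0975)^t    t·PV
  1       130.00       118.4510       118.4510
  2       130.00       107.9280       215.8561
  3       130.00        98.3399       295.0197
  4     2,130.00     1,468.1198     5,872.4791
  Σ                  1,792.8387     6,501.8059
P = 1,792.8387; D_Mac = 3.62654 yrs; D_mod = 3.62654/(1+0.0975) = 3.30437 yrs.
ΔP/P ≈ -D_mod · Δy = -3.30437 × (+0.0085) = -0.028087 = -2.8087%.

-2.809%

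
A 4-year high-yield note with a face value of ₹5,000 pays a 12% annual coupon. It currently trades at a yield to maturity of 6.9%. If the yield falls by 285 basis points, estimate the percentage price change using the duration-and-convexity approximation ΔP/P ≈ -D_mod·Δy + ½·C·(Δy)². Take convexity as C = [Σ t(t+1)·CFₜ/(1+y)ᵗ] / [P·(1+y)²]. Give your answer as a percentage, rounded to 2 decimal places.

+9.78%

With y = 0.069:
  t   CF        PV=CF/(1+0.069)^t    t·PV        t(t+1)·PV
  1       600.00       561.2722       561.2722       1,122.5444
  2       600.00       525.0442     1,050.0883       3,150.2650
  3       600.00       491.1545     1,473.4635       5,893.8541
  4     5,600.00     4,288.2215    17,152.8859      85,764.4293
  Σ                  5,865.6924    20,237.7099      95,931.0928
P = 5,865.6924; D_Mac = 3.45018 yrs; D_mod = 3.22749 yrs; C = 14.31149.
Duration effect: -3.22749 × (-0.0285) = +0.091983
Convexity effect: 0.5 × 14.31149 × (-0.0285)² = +0.0058123
ΔP/P ≈ +0.091983 + 0.0058123 = +0.097796 = +9.7796%.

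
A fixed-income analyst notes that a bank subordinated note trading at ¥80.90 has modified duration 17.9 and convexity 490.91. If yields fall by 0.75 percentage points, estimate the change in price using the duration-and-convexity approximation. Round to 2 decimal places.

Duration effect: -D_mod·Δy = -17.9 × (-0.0075) = +0.134250
Convexity effect: ½·C·(Δy)² = 0.5 × 490.91 × (-0.0075)² = +0.01380684375
ΔP/P ≈ +0.134250 + 0.01380684375 = +0.14805684375
ΔP ≈ 80.90 × (+0.14805684375) = +11.977798659375.

+¥11.98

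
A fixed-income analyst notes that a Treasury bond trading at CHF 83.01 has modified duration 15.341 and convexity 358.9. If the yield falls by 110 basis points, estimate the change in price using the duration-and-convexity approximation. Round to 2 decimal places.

+CHF 15.81

Duration effect: -D_mod·Δy = -15.341 × (-0.011) = +0.168751
Convexity effect: ½·C·(Δy)² = 0.5 × 358.9 × (-0.011)² = +0.02171345
ΔP/P ≈ +0.168751 + 0.02171345 = +0.19046445
ΔP ≈ 83.01 × (+0.19046445) = +15.8104539945.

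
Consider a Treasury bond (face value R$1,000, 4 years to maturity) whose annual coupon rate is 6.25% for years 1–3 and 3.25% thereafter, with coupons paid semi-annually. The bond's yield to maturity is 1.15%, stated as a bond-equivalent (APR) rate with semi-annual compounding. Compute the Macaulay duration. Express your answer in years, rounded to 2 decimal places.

3.64 years

Periodic yield y = 0.00575. Discount each cash flow and weight by its period:
  t   CF        PV=CF/(1+0.00575)^t    t·PV
  1        31.25        31.0713        31.0713
  2        31.25        30.8937        61.7874
  3        31.25        30.7171        92.1512
  4        31.25        30.5415       122.1659
  5        31.25        30.3669       151.8343
  6        31.25        30.1932       181.1595
  7        16.25        15.6107       109.2751
  8     1,016.25       970.6893     7,765.5142
  Σ                  1,170.0837     8,514.9588
Price P = Σ PV = 1,170.0837.
Macaulay duration = Σ(t·PV) / P = 8,514.9588 / 1,170.0837 = 7.27722 half-year periods.
In years: 7.27722 / 2 = 3.63861 years.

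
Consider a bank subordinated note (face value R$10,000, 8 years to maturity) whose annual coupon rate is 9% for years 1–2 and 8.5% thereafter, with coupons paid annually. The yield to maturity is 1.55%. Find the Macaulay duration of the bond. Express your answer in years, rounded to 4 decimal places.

6.4714 years

Periodic yield y = 0.0155. Discount each cash flow and weight by its year:
  t   CF        PV=CF/(1+0.0155)^t    t·PV
  1       900.00       886.2629       886.2629
  2       900.00       872.7355     1,745.4710
  3       850.00       811.6693     2,435.0080
  4       850.00       799.2805     3,197.1220
  5       850.00       787.0807     3,935.4037
  6       850.00       775.0672     4,650.4032
  7       850.00       763.2370     5,342.6592
  8    10,850.00     9,593.7924    76,750.3392
  Σ                 15,289.1257    98,942.6692
Price P = Σ PV = 15,289.1257.
Macaulay duration = Σ(t·PV) / P = 98,942.6692 / 15,289.1257 = 6.47144 years.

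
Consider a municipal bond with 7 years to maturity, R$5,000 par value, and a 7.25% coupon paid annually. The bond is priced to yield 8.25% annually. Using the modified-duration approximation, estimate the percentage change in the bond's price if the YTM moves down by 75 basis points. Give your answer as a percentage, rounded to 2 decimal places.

Periodic yield y = 0.0825. Modified duration first:
  t   CF        PV=CF/(1+0.0825)^t    t·PV
  1       362.50       334.8730       334.8730
  2       362.50       309.3515       618.7030
  3       362.50       285.7750       857.3251
  4       362.50       263.9954     1,055.9817
  5       362.50       243.8757     1,219.3784
  6       362.50       225.2893     1,351.7358
  7     5,362.50     3,078.7326    21,551.1282
  Σ                  4,741.8925    26,989.1252
P = 4,741.8925; D_Mac = 5.69164 yrs; D_mod = 5.69164/(1+0.0825) = 5.25786 yrs.
ΔP/P ≈ -D_mod · Δy = -5.25786 × (-0.0075) = +0.039434 = +3.9434%.

+3.94%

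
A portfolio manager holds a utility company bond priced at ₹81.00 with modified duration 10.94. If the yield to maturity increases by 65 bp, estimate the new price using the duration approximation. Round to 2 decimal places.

₹75.24

Duration approximation: ΔP/P ≈ -D_mod · Δy = -10.94 × (+0.0065) = -0.071110.
New price ≈ 81.00 × (1 - 0.071110) = 75.24009.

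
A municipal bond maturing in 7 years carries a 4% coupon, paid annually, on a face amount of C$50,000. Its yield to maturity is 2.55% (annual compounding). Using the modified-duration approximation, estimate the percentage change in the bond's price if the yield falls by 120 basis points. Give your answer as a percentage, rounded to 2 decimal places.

Periodic yield y = 0.0255. Modified duration first:
  t   CF        PV=CF/(1+0.0255)^t    t·PV
  1     2,000.00     1,950.2682     1,950.2682
  2     2,000.00     1,901.7730     3,803.5459
  3     2,000.00     1,854.4836     5,563.4509
  4     2,000.00     1,808.3702     7,233.4807
  5     2,000.00     1,763.4034     8,817.0170
  6     2,000.00     1,719.5547    10,317.3285
  7    52,000.00    43,596.7074   305,176.9517
  Σ                 54,594.5604   342,862.0428
P = 54,594.5604; D_Mac = 6.28015 yrs; D_mod = 6.28015/(1+0.0255) = 6.12399 yrs.
ΔP/P ≈ -D_mod · Δy = -6.12399 × (-0.012) = +0.073488 = +7.3488%.

+7.35%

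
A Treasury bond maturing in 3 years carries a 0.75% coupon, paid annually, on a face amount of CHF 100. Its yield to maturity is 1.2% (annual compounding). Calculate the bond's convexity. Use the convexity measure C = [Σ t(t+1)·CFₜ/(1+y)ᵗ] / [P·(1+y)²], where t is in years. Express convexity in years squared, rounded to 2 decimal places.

11.60

With y = 0.012:
  t   CF        PV=CF/(1+0.012)^t    t·PV        t(t+1)·PV
  1         0.75         0.7411         0.7411           1.4822
  2         0.75         0.7323         1.4646           4.3939
  3       100.75        97.2083       291.6250       1,166.5001
  Σ                     98.6818       293.8308       1,172.3762
P = 98.6818.
Convexity = Σ t(t+1)·PV / [P·(1+y)²] = 1,172.3762 / (98.6818 × 1.024144) = 11.60030.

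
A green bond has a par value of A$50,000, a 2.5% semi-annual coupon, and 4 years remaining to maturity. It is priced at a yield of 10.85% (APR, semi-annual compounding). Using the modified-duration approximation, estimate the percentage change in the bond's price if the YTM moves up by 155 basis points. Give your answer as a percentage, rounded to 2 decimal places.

Periodic yield y = 0.05425. Modified duration first:
  t   CF        PV=CF/(1+0.05425)^t    t·PV
  1       625.00       592.8385       592.8385
  2       625.00       562.3320     1,124.6640
  3       625.00       533.3953     1,600.1859
  4       625.00       505.9476     2,023.7906
  5       625.00       479.9124     2,399.5620
  6       625.00       455.2169     2,731.3013
  7       625.00       431.7922     3,022.5451
  8    50,625.00    33,175.3993   265,403.1944
  Σ                 36,736.8342   278,898.0818
P = 36,736.8342; D_Mac = 7.59178 half-year periods = 3.79589 yrs; D_mod = 3.79589/(1+0.05425) = 3.60056 yrs.
ΔP/P ≈ -D_mod · Δy = -3.60056 × (+0.0155) = -0.055809 = -5.5809%.

-5.58%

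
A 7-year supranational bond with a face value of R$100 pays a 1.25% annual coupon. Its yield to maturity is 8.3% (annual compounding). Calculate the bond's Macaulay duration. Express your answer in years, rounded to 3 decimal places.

Periodic yield y = 0.083. Discount each cash flow and weight by its year:
  t   CF        PV=CF/(1+0.083)^t    t·PV
  1         1.25         1.1542         1.1542
  2         1.25         1.0657         2.1315
  3         1.25         0.9841         2.9522
  4         1.25         0.9086         3.6346
  5         1.25         0.8390         4.1951
  6         1.25         0.7747         4.6483
  7       101.25        57.9423       405.5962
  Σ                     63.6687       424.3120
Price P = Σ PV = 63.6687.
Macaulay duration = Σ(t·PV) / P = 424.3120 / 63.6687 = 6.66437 years.

6.664 years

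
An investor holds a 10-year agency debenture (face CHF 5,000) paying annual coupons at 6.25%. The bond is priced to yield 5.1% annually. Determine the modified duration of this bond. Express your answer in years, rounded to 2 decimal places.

Periodic yield y = 0.051. First find Macaulay duration:
  t   CF        PV=CF/(1+0.051)^t    t·PV
  1       312.50       297.3359       297.3359
  2       312.50       282.9076       565.8152
  3       312.50       269.1794       807.5383
  4       312.50       256.1174     1,024.4698
  5       312.50       243.6893     1,218.4464
  6       312.50       231.8642     1,391.1853
  7       312.50       220.6130     1,544.2907
  8       312.50       209.9077     1,679.2613
  9       312.50       199.7218     1,797.4966
  10    5,312.50     3,230.5152    32,305.1516
  Σ                  5,441.8515    42,630.9910
P = 5,441.8515; Macaulay duration = 42,630.9910 / 5,441.8515 = 7.83391 years.
Modified duration = D_Mac / (1 + y) = 7.83391 / 1.051 = 7.45377 years.

7.45 years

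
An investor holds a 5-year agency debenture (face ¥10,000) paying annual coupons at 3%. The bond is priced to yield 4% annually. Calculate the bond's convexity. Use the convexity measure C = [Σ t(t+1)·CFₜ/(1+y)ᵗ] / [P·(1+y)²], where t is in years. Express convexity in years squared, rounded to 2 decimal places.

25.60

With y = 0.04:
  t   CF        PV=CF/(1+0.04)^t    t·PV        t(t+1)·PV
  1       300.00       288.4615       288.4615         576.9231
  2       300.00       277.3669       554.7337       1,664.2012
  3       300.00       266.6989       800.0967       3,200.3869
  4       300.00       256.4413     1,025.7650       5,128.8251
  5    10,300.00     8,465.8492    42,329.2460     253,975.4760
  Σ                  9,554.8178    44,998.3030     264,545.8123
P = 9,554.8178.
Convexity = Σ t(t+1)·PV / [P·(1+y)²] = 264,545.8123 / (9,554.8178 × 1.081600) = 25.59834.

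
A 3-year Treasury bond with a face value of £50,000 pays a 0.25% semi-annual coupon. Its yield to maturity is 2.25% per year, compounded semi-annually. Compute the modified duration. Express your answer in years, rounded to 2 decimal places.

Periodic yield y = 0.01125. First find Macaulay duration:
  t   CF        PV=CF/(1+0.01125)^t    t·PV
  1        62.50        61.8047        61.8047
  2        62.50        61.1171       122.2343
  3        62.50        60.4372       181.3116
  4        62.50        59.7649       239.0594
  5        62.50        59.1000       295.4999
  6    50,062.50    46,812.4451   280,874.6706
  Σ                 47,114.6690   281,774.5805
P = 47,114.6690; Macaulay duration = 281,774.5805 / 47,114.6690 = 5.98061 half-year periods = 2.99031 years.
Modified duration = D_Mac / (1 + y) = 2.99031 / 1.01125 = 2.95704 years.

2.96 years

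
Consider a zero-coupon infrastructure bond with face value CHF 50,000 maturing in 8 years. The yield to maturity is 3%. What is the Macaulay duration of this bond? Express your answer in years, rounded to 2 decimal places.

8.00 years

A zero-coupon bond has a single cash flow at maturity, so its Macaulay duration equals its maturity: 8 years.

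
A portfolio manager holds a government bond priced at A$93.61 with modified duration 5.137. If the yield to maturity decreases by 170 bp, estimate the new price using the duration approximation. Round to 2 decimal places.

A$101.78

Duration approximation: ΔP/P ≈ -D_mod · Δy = -5.137 × (-0.017) = +0.087329.
New price ≈ 93.61 × (1 + 0.087329) = 101.78486769.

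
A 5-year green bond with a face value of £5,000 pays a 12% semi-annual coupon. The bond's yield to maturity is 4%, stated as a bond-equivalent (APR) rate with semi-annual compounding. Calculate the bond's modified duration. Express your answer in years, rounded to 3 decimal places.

3.996 years

Periodic yield y = 0.02. First find Macaulay duration:
  t   CF        PV=CF/(1+0.02)^t    t·PV
  1       300.00       294.1176       294.1176
  2       300.00       288.3506       576.7013
  3       300.00       282.6967       848.0901
  4       300.00       277.1536     1,108.6145
  5       300.00       271.7192     1,358.5962
  6       300.00       266.3914     1,598.3485
  7       300.00       261.1681     1,828.1764
  8       300.00       256.0471     2,048.3769
  9       300.00       251.0266     2,259.2392
  10    5,300.00     4,347.8460    43,478.4599
  Σ                  6,796.5170    55,398.7206
P = 6,796.5170; Macaulay duration = 55,398.7206 / 6,796.5170 = 8.15105 half-year periods = 4.07552 years.
Modified duration = D_Mac / (1 + y) = 4.07552 / 1.02 = 3.99561 years.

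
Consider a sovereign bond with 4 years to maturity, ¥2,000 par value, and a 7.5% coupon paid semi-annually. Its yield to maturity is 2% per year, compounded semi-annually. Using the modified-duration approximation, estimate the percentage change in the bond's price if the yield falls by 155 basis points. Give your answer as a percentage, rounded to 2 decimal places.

Periodic yield y = 0.01. Modified duration first:
  t   CF        PV=CF/(1+0.01)^t    t·PV
  1        75.00        74.2574        74.2574
  2        75.00        73.5222       147.0444
  3        75.00        72.7943       218.3828
  4        75.00        72.0735       288.2941
  5        75.00        71.3599       356.7996
  6        75.00        70.6534       423.9204
  7        75.00        69.9539       489.6770
  8     2,075.00     1,916.2277    15,329.8215
  Σ                  2,420.8423    17,328.1972
P = 2,420.8423; D_Mac = 7.15792 half-year periods = 3.57896 yrs; D_mod = 3.57896/(1+0.01) = 3.54353 yrs.
ΔP/P ≈ -D_mod · Δy = -3.54353 × (-0.0155) = +0.054925 = +5.4925%.

+5.49%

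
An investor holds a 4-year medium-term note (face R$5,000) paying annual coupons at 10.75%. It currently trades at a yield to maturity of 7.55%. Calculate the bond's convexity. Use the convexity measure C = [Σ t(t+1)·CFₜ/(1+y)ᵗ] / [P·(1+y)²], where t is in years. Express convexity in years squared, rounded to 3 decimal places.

14.330

With y = 0.0755:
  t   CF        PV=CF/(1+0.0755)^t    t·PV        t(t+1)·PV
  1       537.50       499.7675       499.7675         999.5351
  2       537.50       464.6839       929.3678       2,788.1035
  3       537.50       432.0631     1,296.1894       5,184.7578
  4     5,537.50     4,138.7775    16,555.1100      82,775.5502
  Σ                  5,535.2921    19,280.4349      91,747.9465
P = 5,535.2921.
Convexity = Σ t(t+1)·PV / [P·(1+y)²] = 91,747.9465 / (5,535.2921 × 1.156700) = 14.32963.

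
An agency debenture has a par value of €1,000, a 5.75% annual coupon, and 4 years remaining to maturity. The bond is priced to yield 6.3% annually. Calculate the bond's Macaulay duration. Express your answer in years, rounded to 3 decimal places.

3.682 years

Periodic yield y = 0.063. Discount each cash flow and weight by its year:
  t   CF        PV=CF/(1+0.063)^t    t·PV
  1        57.50        54.0922        54.0922
  2        57.50        50.8864       101.7727
  3        57.50        47.8705       143.6115
  4     1,057.50       828.2231     3,312.8922
  Σ                    981.0721     3,612.3687
Price P = Σ PV = 981.0721.
Macaulay duration = Σ(t·PV) / P = 3,612.3687 / 981.0721 = 3.68206 years.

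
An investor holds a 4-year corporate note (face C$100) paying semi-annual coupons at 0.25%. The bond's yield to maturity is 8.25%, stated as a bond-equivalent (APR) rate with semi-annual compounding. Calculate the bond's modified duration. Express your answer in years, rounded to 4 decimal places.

Periodic yield y = 0.04125. First find Macaulay duration:
  t   CF        PV=CF/(1+0.04125)^t    t·PV
  1        0.125         0.1200         0.1200
  2        0.125         0.1153         0.2306
  3        0.125         0.1107         0.3322
  4        0.125         0.1063         0.4254
  5        0.125         0.1021         0.5106
  6        0.125         0.0981         0.5885
  7        0.125         0.0942         0.6594
  8      100.125        72.4607       579.6855
  Σ                     73.2075       582.5521
P = 73.2075; Macaulay duration = 582.5521 / 73.2075 = 7.95755 half-year periods = 3.97877 years.
Modified duration = D_Mac / (1 + y) = 3.97877 / 1.04125 = 3.82115 years.

3.8212 years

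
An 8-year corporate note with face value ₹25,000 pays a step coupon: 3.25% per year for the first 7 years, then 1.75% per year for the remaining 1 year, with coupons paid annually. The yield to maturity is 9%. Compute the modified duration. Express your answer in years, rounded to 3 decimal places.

6.373 years

Periodic yield y = 0.09. First find Macaulay duration:
  t   CF        PV=CF/(1+0.09)^t    t·PV
  1       812.50       745.4128       745.4128
  2       812.50       683.8650     1,367.7300
  3       812.50       627.3991     1,882.1972
  4       812.50       575.5955     2,302.3819
  5       812.50       528.0693     2,640.3463
  6       812.50       484.4672     2,906.8032
  7       812.50       444.4653     3,111.2573
  8    25,437.50    12,766.2235   102,129.7879
  Σ                 16,855.4977   117,085.9167
P = 16,855.4977; Macaulay duration = 117,085.9167 / 16,855.4977 = 6.94645 years.
Modified duration = D_Mac / (1 + y) = 6.94645 / 1.09 = 6.37289 years.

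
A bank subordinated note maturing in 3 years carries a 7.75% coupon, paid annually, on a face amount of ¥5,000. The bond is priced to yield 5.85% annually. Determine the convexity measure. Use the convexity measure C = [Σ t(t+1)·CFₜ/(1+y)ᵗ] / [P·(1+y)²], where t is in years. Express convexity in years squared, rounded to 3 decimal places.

9.736

With y = 0.0585:
  t   CF        PV=CF/(1+0.0585)^t    t·PV        t(t+1)·PV
  1       387.50       366.0841       366.0841         732.1682
  2       387.50       345.8518       691.7035       2,075.1105
  3     5,387.50     4,542.7067    13,628.1201      54,512.4802
  Σ                  5,254.6425    14,685.9076      57,319.7589
P = 5,254.6425.
Convexity = Σ t(t+1)·PV / [P·(1+y)²] = 57,319.7589 / (5,254.6425 × 1.120422) = 9.73598.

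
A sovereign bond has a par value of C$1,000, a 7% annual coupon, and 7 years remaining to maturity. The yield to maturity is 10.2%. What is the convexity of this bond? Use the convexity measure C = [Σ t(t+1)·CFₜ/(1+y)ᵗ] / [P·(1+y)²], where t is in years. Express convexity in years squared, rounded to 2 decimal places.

With y = 0.102:
  t   CF        PV=CF/(1+0.102)^t    t·PV        t(t+1)·PV
  1        70.00        63.5209        63.5209         127.0417
  2        70.00        57.6414       115.2829         345.8487
  3        70.00        52.3062       156.9186         627.6745
  4        70.00        47.4648       189.8592         949.2960
  5        70.00        43.0715       215.3575       1,292.1452
  6        70.00        39.0849       234.5091       1,641.5638
  7     1,070.00       542.1415     3,794.9902      30,359.9214
  Σ                    845.2311     4,770.4384      35,343.4914
P = 845.2311.
Convexity = Σ t(t+1)·PV / [P·(1+y)²] = 35,343.4914 / (845.2311 × 1.214404) = 34.43268.

34.43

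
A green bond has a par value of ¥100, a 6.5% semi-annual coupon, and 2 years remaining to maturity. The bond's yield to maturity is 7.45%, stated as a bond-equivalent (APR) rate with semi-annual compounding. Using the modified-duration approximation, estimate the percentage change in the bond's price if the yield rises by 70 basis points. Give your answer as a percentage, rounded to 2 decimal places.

Periodic yield y = 0.03725. Modified duration first:
  t   CF        PV=CF/(1+0.03725)^t    t·PV
  1         3.25         3.1333         3.1333
  2         3.25         3.0208         6.0415
  3         3.25         2.9123         8.7368
  4       103.25        89.1982       356.7930
  Σ                     98.2646       374.7046
P = 98.2646; D_Mac = 3.81322 half-year periods = 1.90661 yrs; D_mod = 1.90661/(1+0.03725) = 1.83814 yrs.
ΔP/P ≈ -D_mod · Δy = -1.83814 × (+0.007) = -0.012867 = -1.2867%.

-1.29%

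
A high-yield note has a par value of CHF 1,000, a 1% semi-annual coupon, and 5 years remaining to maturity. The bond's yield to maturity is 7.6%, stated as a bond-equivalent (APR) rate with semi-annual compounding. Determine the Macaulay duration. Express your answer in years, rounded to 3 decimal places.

Periodic yield y = 0.038. Discount each cash flow and weight by its period:
  t   CF        PV=CF/(1+0.038)^t    t·PV
  1         5.00         4.8170         4.8170
  2         5.00         4.6406         9.2812
  3         5.00         4.4707        13.4122
  4         5.00         4.3071        17.2282
  5         5.00         4.1494        20.7469
  6         5.00         3.9975        23.9849
  7         5.00         3.8511        26.9579
  8         5.00         3.7101        29.6812
  9         5.00         3.5743        32.1689
  10    1,005.00       692.1377     6,921.3773
  Σ                    729.6555     7,099.6557
Price P = Σ PV = 729.6555.
Macaulay duration = Σ(t·PV) / P = 7,099.6557 / 729.6555 = 9.73015 half-year periods.
In years: 9.73015 / 2 = 4.86507 years.

4.865 years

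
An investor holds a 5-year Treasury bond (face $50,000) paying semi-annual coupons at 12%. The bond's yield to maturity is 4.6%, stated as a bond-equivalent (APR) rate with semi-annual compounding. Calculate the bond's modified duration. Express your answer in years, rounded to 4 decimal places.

3.9717 years

Periodic yield y = 0.023. First find Macaulay duration:
  t   CF        PV=CF/(1+0.023)^t    t·PV
  1     3,000.00     2,932.5513     2,932.5513
  2     3,000.00     2,866.6191     5,733.2382
  3     3,000.00     2,802.1692     8,406.5076
  4     3,000.00     2,739.1683    10,956.6733
  5     3,000.00     2,677.5839    13,387.9194
  6     3,000.00     2,617.3841    15,704.3043
  7     3,000.00     2,558.5377    17,909.7638
  8     3,000.00     2,501.0144    20,008.1149
  9     3,000.00     2,444.7843    22,003.0589
  10   53,000.00    42,220.1267   422,201.2672
  Σ                 66,359.9389   539,243.3989
P = 66,359.9389; Macaulay duration = 539,243.3989 / 66,359.9389 = 8.12604 half-year periods = 4.06302 years.
Modified duration = D_Mac / (1 + y) = 4.06302 / 1.023 = 3.97167 years.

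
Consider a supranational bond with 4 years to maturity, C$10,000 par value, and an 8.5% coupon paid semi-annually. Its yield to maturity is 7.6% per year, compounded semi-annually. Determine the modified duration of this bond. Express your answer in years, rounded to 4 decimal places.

Periodic yield y = 0.038. First find Macaulay duration:
  t   CF        PV=CF/(1+0.038)^t    t·PV
  1       425.00       409.4412       409.4412
  2       425.00       394.4521       788.9041
  3       425.00       380.0116     1,140.0348
  4       425.00       366.0998     1,464.3993
  5       425.00       352.6973     1,763.4866
  6       425.00       339.7855     2,038.7128
  7       425.00       327.3463     2,291.4242
  8    10,425.00     7,735.6575    61,885.2604
  Σ                 10,305.4914    71,781.6635
P = 10,305.4914; Macaulay duration = 71,781.6635 / 10,305.4914 = 6.96538 half-year periods = 3.48269 years.
Modified duration = D_Mac / (1 + y) = 3.48269 / 1.038 = 3.35519 years.

3.3552 years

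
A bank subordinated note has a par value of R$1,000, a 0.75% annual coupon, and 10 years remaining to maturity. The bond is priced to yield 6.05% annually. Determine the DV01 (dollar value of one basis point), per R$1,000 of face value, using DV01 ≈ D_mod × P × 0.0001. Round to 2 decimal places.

Periodic yield y = 0.0605.
  t   CF        PV=CF/(1+0.0605)^t    t·PV
  1         7.50         7.0721         7.0721
  2         7.50         6.6687        13.3374
  3         7.50         6.2882        18.8647
  4         7.50         5.9295        23.7180
  5         7.50         5.5912        27.9562
  6         7.50         5.2723        31.6336
  7         7.50         4.9715        34.8004
  8         7.50         4.6879        37.5030
  9         7.50         4.4204        39.7839
  10    1,007.50       559.9359     5,599.3592
  Σ                    610.8378     5,834.0285
P = 610.8378; D_Mac = 9.55086 yrs; D_mod = 9.00600 yrs.
DV01 ≈ 9.00600 × 610.8378 × 0.0001 = 0.550121.

R$0.55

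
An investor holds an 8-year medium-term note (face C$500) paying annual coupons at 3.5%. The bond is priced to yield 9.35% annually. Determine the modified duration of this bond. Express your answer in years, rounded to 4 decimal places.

6.2968 years

Periodic yield y = 0.0935. First find Macaulay duration:
  t   CF        PV=CF/(1+0.0935)^t    t·PV
  1        17.50        16.0037        16.0037
  2        17.50        14.6353        29.2705
  3        17.50        13.3839        40.1516
  4        17.50        12.2395        48.9579
  5        17.50        11.1929        55.9647
  6        17.50        10.2359        61.4153
  7        17.50         9.3607        65.5246
  8       517.50       253.1396     2,025.1166
  Σ                    340.1913     2,342.4050
P = 340.1913; Macaulay duration = 2,342.4050 / 340.1913 = 6.88555 years.
Modified duration = D_Mac / (1 + y) = 6.88555 / 1.0935 = 6.29680 years.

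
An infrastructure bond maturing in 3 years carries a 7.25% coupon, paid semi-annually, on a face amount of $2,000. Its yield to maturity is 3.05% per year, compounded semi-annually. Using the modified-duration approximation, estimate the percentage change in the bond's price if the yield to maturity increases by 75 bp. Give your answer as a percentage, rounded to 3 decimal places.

Periodic yield y = 0.01525. Modified duration first:
  t   CF        PV=CF/(1+0.01525)^t    t·PV
  1        72.50        71.4110        71.4110
  2        72.50        70.3383       140.6766
  3        72.50        69.2818       207.8453
  4        72.50        68.2411       272.9644
  5        72.50        67.2161       336.0803
  6     2,072.50     1,892.5900    11,355.5402
  Σ                  2,239.0783    12,384.5179
P = 2,239.0783; D_Mac = 5.53108 half-year periods = 2.76554 yrs; D_mod = 2.76554/(1+0.01525) = 2.72400 yrs.
ΔP/P ≈ -D_mod · Δy = -2.72400 × (+0.0075) = -0.020430 = -2.0430%.

-2.043%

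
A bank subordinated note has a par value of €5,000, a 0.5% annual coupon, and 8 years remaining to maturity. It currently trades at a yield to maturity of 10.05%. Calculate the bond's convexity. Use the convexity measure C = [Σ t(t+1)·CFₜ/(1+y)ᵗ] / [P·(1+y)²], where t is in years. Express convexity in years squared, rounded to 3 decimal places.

57.353

With y = 0.1005:
  t   CF        PV=CF/(1+0.1005)^t    t·PV        t(t+1)·PV
  1        25.00        22.7169        22.7169          45.4339
  2        25.00        20.6424        41.2848         123.8543
  3        25.00        18.7573        56.2718         225.0874
  4        25.00        17.0443        68.1773         340.8865
  5        25.00        15.4878        77.4390         464.6340
  6        25.00        14.0734        84.4405         591.0837
  7        25.00        12.7882        89.5175         716.1396
  8     5,025.00     2,335.6926    18,685.5411     168,169.8696
  Σ                  2,457.2030    19,125.3889     170,676.9891
P = 2,457.2030.
Convexity = Σ t(t+1)·PV / [P·(1+y)²] = 170,676.9891 / (2,457.2030 × 1.211100) = 57.35270.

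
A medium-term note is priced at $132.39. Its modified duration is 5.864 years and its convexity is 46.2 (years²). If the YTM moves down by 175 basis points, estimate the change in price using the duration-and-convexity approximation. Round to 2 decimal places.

+$14.52

Duration effect: -D_mod·Δy = -5.864 × (-0.0175) = +0.102620
Convexity effect: ½·C·(Δy)² = 0.5 × 46.2 × (-0.0175)² = +0.007074375
ΔP/P ≈ +0.102620 + 0.007074375 = +0.109694375
ΔP ≈ 132.39 × (+0.109694375) = +14.52243830625.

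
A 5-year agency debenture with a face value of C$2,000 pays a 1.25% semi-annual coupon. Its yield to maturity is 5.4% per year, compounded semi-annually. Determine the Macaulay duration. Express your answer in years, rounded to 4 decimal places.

Periodic yield y = 0.027. Discount each cash flow and weight by its period:
  t   CF        PV=CF/(1+0.027)^t    t·PV
  1        12.50        12.1714        12.1714
  2        12.50        11.8514        23.7028
  3        12.50        11.5398        34.6194
  4        12.50        11.2364        44.9457
  5        12.50        10.9410        54.7051
  6        12.50        10.6534        63.9203
  7        12.50        10.3733        72.6131
  8        12.50        10.1006        80.8047
  9        12.50         9.8350        88.5153
  10    2,012.50     1,541.8121    15,418.1211
  Σ                  1,640.5144    15,894.1189
Price P = Σ PV = 1,640.5144.
Macaulay duration = Σ(t·PV) / P = 15,894.1189 / 1,640.5144 = 9.68850 half-year periods.
In years: 9.68850 / 2 = 4.84425 years.

4.8442 years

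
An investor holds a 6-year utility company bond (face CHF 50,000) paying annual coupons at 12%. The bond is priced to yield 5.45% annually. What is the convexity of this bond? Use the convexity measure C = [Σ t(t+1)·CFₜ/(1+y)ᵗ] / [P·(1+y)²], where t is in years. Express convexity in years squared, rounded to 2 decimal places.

27.78

With y = 0.0545:
  t   CF        PV=CF/(1+0.0545)^t    t·PV        t(t+1)·PV
  1     6,000.00     5,689.9004     5,689.9004      11,379.8009
  2     6,000.00     5,395.8278    10,791.6556      32,374.9669
  3     6,000.00     5,116.9538    15,350.8615      61,403.4459
  4     6,000.00     4,852.4930    19,409.9718      97,049.8592
  5     6,000.00     4,601.7003    23,008.5015     138,051.0088
  6    56,000.00    40,729.4478   244,376.6871   1,710,636.8095
  Σ                 66,386.3232   318,627.5779   2,050,895.8912
P = 66,386.3232.
Convexity = Σ t(t+1)·PV / [P·(1+y)²] = 2,050,895.8912 / (66,386.3232 × 1.111970) = 27.78253.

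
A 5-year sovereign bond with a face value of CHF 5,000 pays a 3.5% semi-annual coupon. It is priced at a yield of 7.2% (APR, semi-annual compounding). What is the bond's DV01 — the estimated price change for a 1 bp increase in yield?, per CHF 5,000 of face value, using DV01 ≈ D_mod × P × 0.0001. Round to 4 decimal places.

CHF 1.8763

Periodic yield y = 0.036.
  t   CF        PV=CF/(1+0.036)^t    t·PV
  1        87.50        84.4595        84.4595
  2        87.50        81.5246       163.0491
  3        87.50        78.6917       236.0750
  4        87.50        75.9572       303.8289
  5        87.50        73.3178       366.5889
  6        87.50        70.7701       424.6203
  7        87.50        68.3109       478.1760
  8        87.50        65.9371       527.4970
  9        87.50        63.6459       572.8129
  10    5,087.50     3,571.9623    35,719.6231
  Σ                  4,234.5769    38,876.7307
P = 4,234.5769; D_Mac = 9.18078 half-year periods = 4.59039 yrs; D_mod = 4.43088 yrs.
DV01 ≈ 4.43088 × 4,234.5769 × 0.0001 = 1.876290.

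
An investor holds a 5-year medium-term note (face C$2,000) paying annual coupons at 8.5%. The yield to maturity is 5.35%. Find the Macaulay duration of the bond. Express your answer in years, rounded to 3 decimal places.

4.324 years

Periodic yield y = 0.0535. Discount each cash flow and weight by its year:
  t   CF        PV=CF/(1+0.0535)^t    t·PV
  1       170.00       161.3669       161.3669
  2       170.00       153.1722       306.3443
  3       170.00       145.3936       436.1808
  4       170.00       138.0101       552.0403
  5     2,170.00     1,672.1954     8,360.9772
  Σ                  2,270.1381     9,816.9095
Price P = Σ PV = 2,270.1381.
Macaulay duration = Σ(t·PV) / P = 9,816.9095 / 2,270.1381 = 4.32437 years.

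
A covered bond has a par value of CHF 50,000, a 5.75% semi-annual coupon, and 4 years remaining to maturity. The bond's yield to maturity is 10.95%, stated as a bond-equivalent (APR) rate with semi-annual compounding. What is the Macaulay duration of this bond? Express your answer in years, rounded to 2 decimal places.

Periodic yield y = 0.05475. Discount each cash flow and weight by its period:
  t   CF        PV=CF/(1+0.05475)^t    t·PV
  1     1,437.50     1,362.8822     1,362.8822
  2     1,437.50     1,292.1377     2,584.2753
  3     1,437.50     1,225.0653     3,675.1960
  4     1,437.50     1,161.4746     4,645.8984
  5     1,437.50     1,101.1847     5,505.9237
  6     1,437.50     1,044.0244     6,264.1464
  7     1,437.50       989.8311     6,928.8180
  8    51,437.50    33,580.2233   268,641.7866
  Σ                 41,756.8234   299,608.9267
Price P = Σ PV = 41,756.8234.
Macaulay duration = Σ(t·PV) / P = 299,608.9267 / 41,756.8234 = 7.17509 half-year periods.
In years: 7.17509 / 2 = 3.58754 years.

3.59 years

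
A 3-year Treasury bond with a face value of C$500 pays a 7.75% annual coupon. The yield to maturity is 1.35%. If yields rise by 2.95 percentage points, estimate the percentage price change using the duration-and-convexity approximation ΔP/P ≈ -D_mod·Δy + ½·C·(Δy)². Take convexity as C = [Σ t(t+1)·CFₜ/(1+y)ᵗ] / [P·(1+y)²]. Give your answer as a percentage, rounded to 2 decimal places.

With y = 0.0135:
  t   CF        PV=CF/(1+0.0135)^t    t·PV        t(t+1)·PV
  1        38.75        38.2338        38.2338          76.4677
  2        38.75        37.7246        75.4491         226.3474
  3       538.75       517.5068     1,552.5203       6,210.0811
  Σ                    593.4652     1,666.2032       6,512.8961
P = 593.4652; D_Mac = 2.80758 yrs; D_mod = 2.77019 yrs; C = 10.68394.
Duration effect: -2.77019 × (+0.0295) = -0.081720
Convexity effect: 0.5 × 10.68394 × (0.0295)² = +0.0046488
ΔP/P ≈ -0.081720 + 0.0046488 = -0.077072 = -7.7072%.

-7.71%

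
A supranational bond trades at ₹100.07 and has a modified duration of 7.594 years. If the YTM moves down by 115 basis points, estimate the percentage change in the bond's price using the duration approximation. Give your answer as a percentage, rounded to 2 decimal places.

+8.73%

Duration approximation: ΔP/P ≈ -D_mod · Δy = -7.594 × (-0.0115) = +0.087331.
As a percentage: +8.7331%.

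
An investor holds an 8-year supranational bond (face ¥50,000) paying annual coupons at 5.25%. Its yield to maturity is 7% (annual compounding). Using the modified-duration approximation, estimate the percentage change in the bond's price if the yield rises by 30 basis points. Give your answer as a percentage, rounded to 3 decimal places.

Periodic yield y = 0.07. Modified duration first:
  t   CF        PV=CF/(1+0.07)^t    t·PV
  1     2,625.00     2,453.2710     2,453.2710
  2     2,625.00     2,292.7767     4,585.5533
  3     2,625.00     2,142.7819     6,428.3458
  4     2,625.00     2,002.5999     8,010.3997
  5     2,625.00     1,871.5887     9,357.9436
  6     2,625.00     1,749.1483    10,494.8900
  7     2,625.00     1,634.7181    11,443.0265
  8    52,625.00    30,628.2291   245,025.8330
  Σ                 44,775.1138   297,799.2630
P = 44,775.1138; D_Mac = 6.65100 yrs; D_mod = 6.65100/(1+0.07) = 6.21589 yrs.
ΔP/P ≈ -D_mod · Δy = -6.21589 × (+0.003) = -0.018648 = -1.8648%.

-1.865%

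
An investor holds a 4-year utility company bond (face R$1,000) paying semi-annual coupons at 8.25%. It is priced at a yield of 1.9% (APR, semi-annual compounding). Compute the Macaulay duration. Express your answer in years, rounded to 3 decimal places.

3.549 years

Periodic yield y = 0.0095. Discount each cash flow and weight by its period:
  t   CF        PV=CF/(1+0.0095)^t    t·PV
  1        41.25        40.8618        40.8618
  2        41.25        40.4773        80.9546
  3        41.25        40.0964       120.2891
  4        41.25        39.7190       158.8761
  5        41.25        39.3453       196.7263
  6        41.25        38.9750       233.8499
  7        41.25        38.6082       270.2575
  8     1,041.25       965.3936     7,723.1490
  Σ                  1,243.4766     8,824.9643
Price P = Σ PV = 1,243.4766.
Macaulay duration = Σ(t·PV) / P = 8,824.9643 / 1,243.4766 = 7.09701 half-year periods.
In years: 7.09701 / 2 = 3.54850 years.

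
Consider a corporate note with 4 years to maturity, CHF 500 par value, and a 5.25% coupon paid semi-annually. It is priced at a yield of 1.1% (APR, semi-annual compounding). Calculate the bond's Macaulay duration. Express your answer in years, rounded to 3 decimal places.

3.689 years

Periodic yield y = 0.0055. Discount each cash flow and weight by its period:
  t   CF        PV=CF/(1+0.0055)^t    t·PV
  1       13.125        13.0532        13.0532
  2       13.125        12.9818        25.9636
  3       13.125        12.9108        38.7324
  4       13.125        12.8402        51.3607
  5       13.125        12.7699        63.8497
  6       13.125        12.7001        76.2006
  7       13.125        12.6306        88.4144
  8      513.125       491.0962     3,928.7696
  Σ                    580.9828     4,286.3442
Price P = Σ PV = 580.9828.
Macaulay duration = Σ(t·PV) / P = 4,286.3442 / 580.9828 = 7.37775 half-year periods.
In years: 7.37775 / 2 = 3.68887 years.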